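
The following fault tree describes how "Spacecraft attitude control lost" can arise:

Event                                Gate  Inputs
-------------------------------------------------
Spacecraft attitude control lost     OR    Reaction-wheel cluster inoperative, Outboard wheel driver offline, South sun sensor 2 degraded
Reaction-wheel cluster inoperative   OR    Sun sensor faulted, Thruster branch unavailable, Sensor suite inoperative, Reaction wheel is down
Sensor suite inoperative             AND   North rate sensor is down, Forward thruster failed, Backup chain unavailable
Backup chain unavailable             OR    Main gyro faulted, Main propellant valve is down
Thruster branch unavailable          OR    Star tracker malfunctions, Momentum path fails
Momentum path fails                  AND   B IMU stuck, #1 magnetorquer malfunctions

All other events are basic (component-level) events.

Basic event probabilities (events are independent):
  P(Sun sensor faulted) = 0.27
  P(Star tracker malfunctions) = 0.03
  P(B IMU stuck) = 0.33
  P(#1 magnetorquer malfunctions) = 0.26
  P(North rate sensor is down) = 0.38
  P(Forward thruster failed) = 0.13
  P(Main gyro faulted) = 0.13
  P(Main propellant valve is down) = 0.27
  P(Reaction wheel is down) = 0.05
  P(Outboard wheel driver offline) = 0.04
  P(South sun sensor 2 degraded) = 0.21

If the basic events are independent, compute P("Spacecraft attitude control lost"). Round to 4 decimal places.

P(Momentum path fails) [AND] = 0.33 × 0.26 = 0.085800
P(Thruster branch unavailable) [OR] = 1 − (1−0.03) × (1−0.085800) = 0.113226
P(Backup chain unavailable) [OR] = 1 − (1−0.13) × (1−0.27) = 0.364900
P(Sensor suite inoperative) [AND] = 0.38 × 0.13 × 0.364900 = 0.018026
P(Reaction-wheel cluster inoperative) [OR] = 1 − (1−0.27) × (1−0.113226) × (1−0.018026) × (1−0.05) = 0.396108
P(Spacecraft attitude control lost) [OR] = 1 − (1−0.396108) × (1−0.04) × (1−0.21) = 0.542008
Rounded to 4 decimal places: P(Spacecraft attitude control lost) ≈ 0.5420.

0.5420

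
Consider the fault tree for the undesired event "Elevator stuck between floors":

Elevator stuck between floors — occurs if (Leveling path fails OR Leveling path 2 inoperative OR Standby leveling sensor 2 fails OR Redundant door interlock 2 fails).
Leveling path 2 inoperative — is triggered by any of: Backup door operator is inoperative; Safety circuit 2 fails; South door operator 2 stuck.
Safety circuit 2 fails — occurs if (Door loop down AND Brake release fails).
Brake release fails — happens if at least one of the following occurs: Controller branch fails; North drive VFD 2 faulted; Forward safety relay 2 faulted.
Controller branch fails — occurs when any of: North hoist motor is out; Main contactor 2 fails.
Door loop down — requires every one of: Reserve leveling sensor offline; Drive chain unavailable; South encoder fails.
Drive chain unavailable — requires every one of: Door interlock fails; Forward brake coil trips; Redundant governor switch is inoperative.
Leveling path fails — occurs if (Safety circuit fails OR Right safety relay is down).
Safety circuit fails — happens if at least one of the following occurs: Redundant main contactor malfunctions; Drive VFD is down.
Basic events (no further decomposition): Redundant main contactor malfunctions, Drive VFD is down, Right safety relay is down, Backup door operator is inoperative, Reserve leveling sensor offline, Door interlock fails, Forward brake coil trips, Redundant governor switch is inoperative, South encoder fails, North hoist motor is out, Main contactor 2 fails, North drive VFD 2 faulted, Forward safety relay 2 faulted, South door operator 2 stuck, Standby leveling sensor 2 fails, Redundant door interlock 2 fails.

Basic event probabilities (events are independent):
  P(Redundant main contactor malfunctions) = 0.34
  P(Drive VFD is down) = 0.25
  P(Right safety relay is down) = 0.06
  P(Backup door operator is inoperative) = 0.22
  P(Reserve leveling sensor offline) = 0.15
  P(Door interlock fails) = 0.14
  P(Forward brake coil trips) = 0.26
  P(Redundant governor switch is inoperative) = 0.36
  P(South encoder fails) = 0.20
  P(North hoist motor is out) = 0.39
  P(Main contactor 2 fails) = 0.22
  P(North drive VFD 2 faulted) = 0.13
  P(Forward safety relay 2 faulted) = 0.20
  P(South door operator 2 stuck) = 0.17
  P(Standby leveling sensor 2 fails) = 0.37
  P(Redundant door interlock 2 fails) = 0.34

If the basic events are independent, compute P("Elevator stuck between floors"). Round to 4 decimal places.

P(Safety circuit fails) [OR] = 1 − (1−0.34) × (1−0.25) = 0.505000
P(Leveling path fails) [OR] = 1 − (1−0.505000) × (1−0.06) = 0.534700
P(Drive chain unavailable) [AND] = 0.14 × 0.26 × 0.36 = 0.013104
P(Door loop down) [AND] = 0.15 × 0.013104 × 0.20 = 0.000393
P(Controller branch fails) [OR] = 1 − (1−0.39) × (1−0.22) = 0.524200
P(Brake release fails) [OR] = 1 − (1−0.524200) × (1−0.13) × (1−0.20) = 0.668843
P(Safety circuit 2 fails) [AND] = 0.000393 × 0.668843 = 0.000263
P(Leveling path 2 inoperative) [OR] = 1 − (1−0.22) × (1−0.000263) × (1−0.17) = 0.352770
P(Elevator stuck between floors) [OR] = 1 − (1−0.534700) × (1−0.352770) × (1−0.37) × (1−0.34) = 0.874779
Rounded to 4 decimal places: P(Elevator stuck between floors) ≈ 0.8748.

0.8748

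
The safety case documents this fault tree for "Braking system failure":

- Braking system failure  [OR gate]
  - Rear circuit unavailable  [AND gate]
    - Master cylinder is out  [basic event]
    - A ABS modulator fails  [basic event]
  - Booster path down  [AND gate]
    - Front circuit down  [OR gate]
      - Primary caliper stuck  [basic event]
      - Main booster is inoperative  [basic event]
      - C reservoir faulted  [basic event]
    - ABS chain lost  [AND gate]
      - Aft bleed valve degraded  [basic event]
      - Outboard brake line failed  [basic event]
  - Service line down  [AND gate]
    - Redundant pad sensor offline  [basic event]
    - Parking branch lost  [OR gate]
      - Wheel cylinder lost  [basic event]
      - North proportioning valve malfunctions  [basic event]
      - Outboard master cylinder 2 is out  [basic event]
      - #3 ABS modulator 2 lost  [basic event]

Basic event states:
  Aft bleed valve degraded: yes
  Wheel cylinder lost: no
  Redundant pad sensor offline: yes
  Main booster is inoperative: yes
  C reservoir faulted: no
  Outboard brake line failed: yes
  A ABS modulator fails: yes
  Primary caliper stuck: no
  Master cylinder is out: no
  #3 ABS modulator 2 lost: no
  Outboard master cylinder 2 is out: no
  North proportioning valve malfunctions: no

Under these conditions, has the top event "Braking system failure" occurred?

Rear circuit unavailable [AND]: Master cylinder is out=not, A ABS modulator fails=occurs → not all inputs occur → does not occur.
Front circuit down [OR]: Primary caliper stuck=not, Main booster is inoperative=occurs, C reservoir faulted=not → at least one input occurs → occurs.
ABS chain lost [AND]: Aft bleed valve degraded=occurs, Outboard brake line failed=occurs → all inputs occur → occurs.
Booster path down [AND]: Front circuit down=occurs, ABS chain lost=occurs → all inputs occur → occurs.
Parking branch lost [OR]: Wheel cylinder lost=not, North proportioning valve malfunctions=not, Outboard master cylinder 2 is out=not, #3 ABS modulator 2 lost=not → no input occurs → does not occur.
Service line down [AND]: Redundant pad sensor offline=occurs, Parking branch lost=not → not all inputs occur → does not occur.
Braking system failure [OR]: Rear circuit unavailable=not, Booster path down=occurs, Service line down=not → at least one input occurs → occurs.

Yes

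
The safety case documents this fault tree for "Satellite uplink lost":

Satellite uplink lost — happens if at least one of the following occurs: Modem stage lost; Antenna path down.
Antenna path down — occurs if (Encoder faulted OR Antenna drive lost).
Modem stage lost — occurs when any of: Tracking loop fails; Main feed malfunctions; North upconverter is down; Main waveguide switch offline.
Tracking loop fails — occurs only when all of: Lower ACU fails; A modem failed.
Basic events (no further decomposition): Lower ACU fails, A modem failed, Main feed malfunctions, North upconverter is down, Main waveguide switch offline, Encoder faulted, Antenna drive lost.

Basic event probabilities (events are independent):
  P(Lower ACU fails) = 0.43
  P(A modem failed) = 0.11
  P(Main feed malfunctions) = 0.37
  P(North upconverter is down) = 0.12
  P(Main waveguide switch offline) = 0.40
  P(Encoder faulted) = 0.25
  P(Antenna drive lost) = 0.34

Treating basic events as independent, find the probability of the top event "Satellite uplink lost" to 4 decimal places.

P(Tracking loop fails) [AND] = 0.43 × 0.11 = 0.047300
P(Modem stage lost) [OR] = 1 − (1−0.047300) × (1−0.37) × (1−0.12) × (1−0.40) = 0.683094
P(Antenna path down) [OR] = 1 − (1−0.25) × (1−0.34) = 0.505000
P(Satellite uplink lost) [OR] = 1 − (1−0.683094) × (1−0.505000) = 0.843132
Rounded to 4 decimal places: P(Satellite uplink lost) ≈ 0.8431.

0.8431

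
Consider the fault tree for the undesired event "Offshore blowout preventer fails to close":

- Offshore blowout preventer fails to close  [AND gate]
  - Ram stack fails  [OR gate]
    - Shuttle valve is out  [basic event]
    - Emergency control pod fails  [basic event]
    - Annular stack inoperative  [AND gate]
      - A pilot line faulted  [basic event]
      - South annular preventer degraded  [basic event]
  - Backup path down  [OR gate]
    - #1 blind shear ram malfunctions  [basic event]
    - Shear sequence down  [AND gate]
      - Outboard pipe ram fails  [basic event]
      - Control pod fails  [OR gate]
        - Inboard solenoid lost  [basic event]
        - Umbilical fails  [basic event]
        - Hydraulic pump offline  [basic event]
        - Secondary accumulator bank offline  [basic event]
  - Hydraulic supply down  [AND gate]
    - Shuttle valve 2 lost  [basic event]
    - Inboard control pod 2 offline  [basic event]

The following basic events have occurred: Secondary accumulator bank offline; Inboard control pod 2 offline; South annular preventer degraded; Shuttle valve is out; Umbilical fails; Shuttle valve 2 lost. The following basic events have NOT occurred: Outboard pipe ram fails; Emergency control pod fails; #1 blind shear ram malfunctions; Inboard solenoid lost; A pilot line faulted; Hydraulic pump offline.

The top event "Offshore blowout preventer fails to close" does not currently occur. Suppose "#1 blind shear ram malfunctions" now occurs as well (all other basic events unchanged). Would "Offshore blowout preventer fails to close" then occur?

Counterfactual: set "#1 blind shear ram malfunctions" to occurred.
Annular stack inoperative [AND]: A pilot line faulted=not, South annular preventer degraded=occurs → not all inputs occur → does not occur.
Ram stack fails [OR]: Shuttle valve is out=occurs, Emergency control pod fails=not, Annular stack inoperative=not → at least one input occurs → occurs.
Control pod fails [OR]: Inboard solenoid lost=not, Umbilical fails=occurs, Hydraulic pump offline=not, Secondary accumulator bank offline=occurs → at least one input occurs → occurs.
Shear sequence down [AND]: Outboard pipe ram fails=not, Control pod fails=occurs → not all inputs occur → does not occur.
Backup path down [OR]: #1 blind shear ram malfunctions=occurs, Shear sequence down=not → at least one input occurs → occurs.
Hydraulic supply down [AND]: Shuttle valve 2 lost=occurs, Inboard control pod 2 offline=occurs → all inputs occur → occurs.
Offshore blowout preventer fails to close [AND]: Ram stack fails=occurs, Backup path down=occurs, Hydraulic supply down=occurs → all inputs occur → occurs.

Yes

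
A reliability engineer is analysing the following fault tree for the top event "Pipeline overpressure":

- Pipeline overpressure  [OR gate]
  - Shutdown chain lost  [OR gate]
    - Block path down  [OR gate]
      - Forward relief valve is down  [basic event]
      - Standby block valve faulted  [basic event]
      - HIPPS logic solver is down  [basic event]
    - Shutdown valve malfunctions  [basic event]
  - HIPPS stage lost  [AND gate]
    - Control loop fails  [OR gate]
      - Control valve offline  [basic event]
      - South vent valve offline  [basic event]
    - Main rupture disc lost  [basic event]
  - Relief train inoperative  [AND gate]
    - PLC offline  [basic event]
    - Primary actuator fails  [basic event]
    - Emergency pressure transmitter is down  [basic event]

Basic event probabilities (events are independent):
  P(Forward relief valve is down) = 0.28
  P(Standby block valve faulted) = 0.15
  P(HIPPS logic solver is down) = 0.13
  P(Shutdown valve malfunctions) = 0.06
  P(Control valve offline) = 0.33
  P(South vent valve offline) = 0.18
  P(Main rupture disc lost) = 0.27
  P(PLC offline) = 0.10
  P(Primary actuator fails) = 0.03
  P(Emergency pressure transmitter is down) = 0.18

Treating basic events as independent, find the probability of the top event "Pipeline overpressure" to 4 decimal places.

0.5606

P(Block path down) [OR] = 1 − (1−0.28) × (1−0.15) × (1−0.13) = 0.467560
P(Shutdown chain lost) [OR] = 1 − (1−0.467560) × (1−0.06) = 0.499506
P(Control loop fails) [OR] = 1 − (1−0.33) × (1−0.18) = 0.450600
P(HIPPS stage lost) [AND] = 0.450600 × 0.27 = 0.121662
P(Relief train inoperative) [AND] = 0.10 × 0.03 × 0.18 = 0.000540
P(Pipeline overpressure) [OR] = 1 − (1−0.499506) × (1−0.121662) × (1−0.000540) = 0.560634
Rounded to 4 decimal places: P(Pipeline overpressure) ≈ 0.5606.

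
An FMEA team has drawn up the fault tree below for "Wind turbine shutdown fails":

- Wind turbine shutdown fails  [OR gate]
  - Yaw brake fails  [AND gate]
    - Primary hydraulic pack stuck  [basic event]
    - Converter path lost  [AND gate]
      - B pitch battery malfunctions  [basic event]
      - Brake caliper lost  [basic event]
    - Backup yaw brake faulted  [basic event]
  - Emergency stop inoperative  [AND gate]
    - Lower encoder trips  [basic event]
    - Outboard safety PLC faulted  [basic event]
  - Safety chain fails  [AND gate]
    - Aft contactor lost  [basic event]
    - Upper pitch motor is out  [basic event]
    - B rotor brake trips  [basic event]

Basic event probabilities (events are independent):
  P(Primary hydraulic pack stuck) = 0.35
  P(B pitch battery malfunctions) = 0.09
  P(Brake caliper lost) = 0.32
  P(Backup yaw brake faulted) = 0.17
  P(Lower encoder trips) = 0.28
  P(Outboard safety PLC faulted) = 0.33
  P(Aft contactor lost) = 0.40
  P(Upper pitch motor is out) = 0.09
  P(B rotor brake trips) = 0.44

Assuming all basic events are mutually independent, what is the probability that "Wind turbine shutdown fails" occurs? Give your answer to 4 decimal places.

0.1083

P(Converter path lost) [AND] = 0.09 × 0.32 = 0.028800
P(Yaw brake fails) [AND] = 0.35 × 0.028800 × 0.17 = 0.001714
P(Emergency stop inoperative) [AND] = 0.28 × 0.33 = 0.092400
P(Safety chain fails) [AND] = 0.40 × 0.09 × 0.44 = 0.015840
P(Wind turbine shutdown fails) [OR] = 1 − (1−0.001714) × (1−0.092400) × (1−0.015840) = 0.108307
Rounded to 4 decimal places: P(Wind turbine shutdown fails) ≈ 0.1083.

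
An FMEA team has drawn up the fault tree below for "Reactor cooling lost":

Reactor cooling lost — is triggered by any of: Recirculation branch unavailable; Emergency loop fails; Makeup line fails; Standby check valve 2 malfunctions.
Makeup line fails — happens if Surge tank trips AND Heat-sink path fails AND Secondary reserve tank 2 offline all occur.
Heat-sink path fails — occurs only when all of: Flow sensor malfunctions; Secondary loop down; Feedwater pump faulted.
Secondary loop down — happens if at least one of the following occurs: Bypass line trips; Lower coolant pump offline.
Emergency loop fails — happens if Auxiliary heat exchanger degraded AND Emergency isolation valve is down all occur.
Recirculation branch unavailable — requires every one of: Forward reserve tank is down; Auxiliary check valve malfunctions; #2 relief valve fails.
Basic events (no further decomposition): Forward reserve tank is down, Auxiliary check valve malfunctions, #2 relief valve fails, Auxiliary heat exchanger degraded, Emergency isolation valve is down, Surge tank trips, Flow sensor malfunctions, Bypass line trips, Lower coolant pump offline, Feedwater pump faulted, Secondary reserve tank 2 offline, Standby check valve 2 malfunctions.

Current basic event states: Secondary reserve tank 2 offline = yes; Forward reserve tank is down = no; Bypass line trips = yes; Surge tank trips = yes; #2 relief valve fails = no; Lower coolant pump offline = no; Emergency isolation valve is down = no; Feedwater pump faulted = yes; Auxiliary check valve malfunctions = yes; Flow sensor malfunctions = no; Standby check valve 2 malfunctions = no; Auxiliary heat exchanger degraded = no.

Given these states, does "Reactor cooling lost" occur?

Recirculation branch unavailable [AND]: Forward reserve tank is down=not, Auxiliary check valve malfunctions=occurs, #2 relief valve fails=not → not all inputs occur → does not occur.
Emergency loop fails [AND]: Auxiliary heat exchanger degraded=not, Emergency isolation valve is down=not → not all inputs occur → does not occur.
Secondary loop down [OR]: Bypass line trips=occurs, Lower coolant pump offline=not → at least one input occurs → occurs.
Heat-sink path fails [AND]: Flow sensor malfunctions=not, Secondary loop down=occurs, Feedwater pump faulted=occurs → not all inputs occur → does not occur.
Makeup line fails [AND]: Surge tank trips=occurs, Heat-sink path fails=not, Secondary reserve tank 2 offline=occurs → not all inputs occur → does not occur.
Reactor cooling lost [OR]: Recirculation branch unavailable=not, Emergency loop fails=not, Makeup line fails=not, Standby check valve 2 malfunctions=not → no input occurs → does not occur.

No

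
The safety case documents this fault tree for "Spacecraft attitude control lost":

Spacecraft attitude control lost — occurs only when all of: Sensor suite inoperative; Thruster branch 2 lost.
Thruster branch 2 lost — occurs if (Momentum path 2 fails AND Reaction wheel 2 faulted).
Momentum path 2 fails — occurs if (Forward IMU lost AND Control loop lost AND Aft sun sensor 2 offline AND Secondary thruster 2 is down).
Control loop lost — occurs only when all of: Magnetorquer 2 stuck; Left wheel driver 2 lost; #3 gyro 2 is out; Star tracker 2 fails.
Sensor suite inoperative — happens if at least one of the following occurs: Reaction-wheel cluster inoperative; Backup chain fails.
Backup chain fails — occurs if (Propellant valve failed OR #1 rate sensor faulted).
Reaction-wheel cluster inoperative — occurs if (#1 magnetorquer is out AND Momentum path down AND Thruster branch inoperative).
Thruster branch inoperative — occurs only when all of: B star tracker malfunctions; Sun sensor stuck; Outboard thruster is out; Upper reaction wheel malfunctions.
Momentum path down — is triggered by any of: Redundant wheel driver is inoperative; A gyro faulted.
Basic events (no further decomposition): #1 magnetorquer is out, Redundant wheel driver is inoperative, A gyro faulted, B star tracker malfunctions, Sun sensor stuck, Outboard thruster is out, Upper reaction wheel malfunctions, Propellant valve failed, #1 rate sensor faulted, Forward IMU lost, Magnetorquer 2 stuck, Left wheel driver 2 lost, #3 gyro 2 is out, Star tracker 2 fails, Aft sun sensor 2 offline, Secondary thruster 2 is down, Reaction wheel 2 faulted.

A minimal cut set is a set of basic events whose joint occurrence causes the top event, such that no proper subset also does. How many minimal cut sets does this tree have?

Momentum path down [OR]: union of children's cut sets → 2 cut set(s).
Thruster branch inoperative [AND]: one cut set from each child combined → 1 × 1 × 1 × 1 = 1 cut set(s).
Reaction-wheel cluster inoperative [AND]: one cut set from each child combined → 1 × 2 × 1 = 2 cut set(s).
Backup chain fails [OR]: union of children's cut sets → 2 cut set(s).
Sensor suite inoperative [OR]: union of children's cut sets → 4 cut set(s).
Control loop lost [AND]: one cut set from each child combined → 1 × 1 × 1 × 1 = 1 cut set(s).
Momentum path 2 fails [AND]: one cut set from each child combined → 1 × 1 × 1 × 1 = 1 cut set(s).
Thruster branch 2 lost [AND]: one cut set from each child combined → 1 × 1 = 1 cut set(s).
Spacecraft attitude control lost [AND]: one cut set from each child combined → 4 × 1 = 4 cut set(s).
Minimal cut sets: {#1 magnetorquer is out, #3 gyro 2 is out, Aft sun sensor 2 offline, B star tracker malfunctions, Forward IMU lost, Left wheel driver 2 lost, Magnetorquer 2 stuck, Outboard thruster is out, Reaction wheel 2 faulted, Redundant wheel driver is inoperative, Secondary thruster 2 is down, Star tracker 2 fails, Sun sensor stuck, Upper reaction wheel malfunctions}; {#1 magnetorquer is out, #3 gyro 2 is out, A gyro faulted, Aft sun sensor 2 offline, B star tracker malfunctions, Forward IMU lost, Left wheel driver 2 lost, Magnetorquer 2 stuck, Outboard thruster is out, Reaction wheel 2 faulted, Secondary thruster 2 is down, Star tracker 2 fails, Sun sensor stuck, Upper reaction wheel malfunctions}; {#3 gyro 2 is out, Aft sun sensor 2 offline, Forward IMU lost, Left wheel driver 2 lost, Magnetorquer 2 stuck, Propellant valve failed, Reaction wheel 2 faulted, Secondary thruster 2 is down, Star tracker 2 fails}; {#1 rate sensor faulted, #3 gyro 2 is out, Aft sun sensor 2 offline, Forward IMU lost, Left wheel driver 2 lost, Magnetorquer 2 stuck, Reaction wheel 2 faulted, Secondary thruster 2 is down, Star tracker 2 fails}.

4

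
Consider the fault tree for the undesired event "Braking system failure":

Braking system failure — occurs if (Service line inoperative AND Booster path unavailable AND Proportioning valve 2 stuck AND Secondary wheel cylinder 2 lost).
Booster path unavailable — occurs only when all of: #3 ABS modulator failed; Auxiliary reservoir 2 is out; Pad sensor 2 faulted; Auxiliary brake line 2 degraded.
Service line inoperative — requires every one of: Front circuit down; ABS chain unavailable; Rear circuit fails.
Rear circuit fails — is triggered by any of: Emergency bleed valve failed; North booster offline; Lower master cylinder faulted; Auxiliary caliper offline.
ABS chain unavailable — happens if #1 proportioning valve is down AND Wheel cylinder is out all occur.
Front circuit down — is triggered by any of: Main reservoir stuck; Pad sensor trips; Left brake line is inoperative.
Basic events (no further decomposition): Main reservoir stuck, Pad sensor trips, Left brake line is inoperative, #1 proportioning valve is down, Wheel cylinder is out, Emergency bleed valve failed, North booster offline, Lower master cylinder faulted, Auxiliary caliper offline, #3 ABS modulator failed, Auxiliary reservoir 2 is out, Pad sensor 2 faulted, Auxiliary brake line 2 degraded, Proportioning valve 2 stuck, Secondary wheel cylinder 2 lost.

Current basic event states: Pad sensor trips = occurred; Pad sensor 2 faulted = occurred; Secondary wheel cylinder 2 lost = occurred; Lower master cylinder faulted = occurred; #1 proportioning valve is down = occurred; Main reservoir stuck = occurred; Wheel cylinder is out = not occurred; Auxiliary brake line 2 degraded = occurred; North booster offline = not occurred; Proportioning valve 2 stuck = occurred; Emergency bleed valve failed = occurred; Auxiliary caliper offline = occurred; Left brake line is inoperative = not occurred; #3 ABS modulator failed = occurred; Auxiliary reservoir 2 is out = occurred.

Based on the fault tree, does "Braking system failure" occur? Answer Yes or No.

No

Front circuit down [OR]: Main reservoir stuck=occurs, Pad sensor trips=occurs, Left brake line is inoperative=not → at least one input occurs → occurs.
ABS chain unavailable [AND]: #1 proportioning valve is down=occurs, Wheel cylinder is out=not → not all inputs occur → does not occur.
Rear circuit fails [OR]: Emergency bleed valve failed=occurs, North booster offline=not, Lower master cylinder faulted=occurs, Auxiliary caliper offline=occurs → at least one input occurs → occurs.
Service line inoperative [AND]: Front circuit down=occurs, ABS chain unavailable=not, Rear circuit fails=occurs → not all inputs occur → does not occur.
Booster path unavailable [AND]: #3 ABS modulator failed=occurs, Auxiliary reservoir 2 is out=occurs, Pad sensor 2 faulted=occurs, Auxiliary brake line 2 degraded=occurs → all inputs occur → occurs.
Braking system failure [AND]: Service line inoperative=not, Booster path unavailable=occurs, Proportioning valve 2 stuck=occurs, Secondary wheel cylinder 2 lost=occurs → not all inputs occur → does not occur.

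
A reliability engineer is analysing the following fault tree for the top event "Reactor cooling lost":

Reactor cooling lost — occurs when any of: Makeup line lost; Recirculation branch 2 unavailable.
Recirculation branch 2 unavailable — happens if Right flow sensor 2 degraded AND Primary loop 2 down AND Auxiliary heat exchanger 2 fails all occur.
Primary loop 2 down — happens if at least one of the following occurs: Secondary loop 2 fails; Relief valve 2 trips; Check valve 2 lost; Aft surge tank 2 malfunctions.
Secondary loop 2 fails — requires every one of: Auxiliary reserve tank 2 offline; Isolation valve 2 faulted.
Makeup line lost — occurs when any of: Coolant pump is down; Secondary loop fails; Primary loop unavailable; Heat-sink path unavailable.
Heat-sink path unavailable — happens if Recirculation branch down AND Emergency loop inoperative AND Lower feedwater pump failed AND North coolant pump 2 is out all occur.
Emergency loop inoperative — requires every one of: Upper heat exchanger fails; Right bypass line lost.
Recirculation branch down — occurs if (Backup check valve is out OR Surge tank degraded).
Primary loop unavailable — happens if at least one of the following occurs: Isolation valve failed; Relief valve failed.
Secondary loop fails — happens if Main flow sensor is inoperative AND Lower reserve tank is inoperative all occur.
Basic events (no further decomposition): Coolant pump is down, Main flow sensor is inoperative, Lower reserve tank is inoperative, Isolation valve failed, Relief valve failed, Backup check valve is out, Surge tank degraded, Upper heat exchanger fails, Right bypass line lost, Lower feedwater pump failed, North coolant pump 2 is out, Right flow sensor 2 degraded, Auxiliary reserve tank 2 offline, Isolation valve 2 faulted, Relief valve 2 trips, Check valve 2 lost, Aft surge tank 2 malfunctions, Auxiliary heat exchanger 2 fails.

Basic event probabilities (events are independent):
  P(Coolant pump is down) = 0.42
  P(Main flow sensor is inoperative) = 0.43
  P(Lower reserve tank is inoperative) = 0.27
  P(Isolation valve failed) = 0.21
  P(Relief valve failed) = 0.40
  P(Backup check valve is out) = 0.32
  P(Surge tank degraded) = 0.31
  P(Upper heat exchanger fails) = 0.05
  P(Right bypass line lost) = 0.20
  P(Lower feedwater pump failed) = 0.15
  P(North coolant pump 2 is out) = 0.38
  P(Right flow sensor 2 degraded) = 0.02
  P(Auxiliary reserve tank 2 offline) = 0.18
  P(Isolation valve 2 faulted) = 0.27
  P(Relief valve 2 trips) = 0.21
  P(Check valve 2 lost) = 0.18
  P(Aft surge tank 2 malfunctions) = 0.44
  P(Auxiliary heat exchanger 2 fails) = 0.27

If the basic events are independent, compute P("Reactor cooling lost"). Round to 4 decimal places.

0.7579

P(Secondary loop fails) [AND] = 0.43 × 0.27 = 0.116100
P(Primary loop unavailable) [OR] = 1 − (1−0.21) × (1−0.40) = 0.526000
P(Recirculation branch down) [OR] = 1 − (1−0.32) × (1−0.31) = 0.530800
P(Emergency loop inoperative) [AND] = 0.05 × 0.20 = 0.010000
P(Heat-sink path unavailable) [AND] = 0.530800 × 0.010000 × 0.15 × 0.38 = 0.000303
P(Makeup line lost) [OR] = 1 − (1−0.42) × (1−0.116100) × (1−0.526000) × (1−0.000303) = 0.757072
P(Secondary loop 2 fails) [AND] = 0.18 × 0.27 = 0.048600
P(Primary loop 2 down) [OR] = 1 − (1−0.048600) × (1−0.21) × (1−0.18) × (1−0.44) = 0.654863
P(Recirculation branch 2 unavailable) [AND] = 0.02 × 0.654863 × 0.27 = 0.003536
P(Reactor cooling lost) [OR] = 1 − (1−0.757072) × (1−0.003536) = 0.757931
Rounded to 4 decimal places: P(Reactor cooling lost) ≈ 0.7579.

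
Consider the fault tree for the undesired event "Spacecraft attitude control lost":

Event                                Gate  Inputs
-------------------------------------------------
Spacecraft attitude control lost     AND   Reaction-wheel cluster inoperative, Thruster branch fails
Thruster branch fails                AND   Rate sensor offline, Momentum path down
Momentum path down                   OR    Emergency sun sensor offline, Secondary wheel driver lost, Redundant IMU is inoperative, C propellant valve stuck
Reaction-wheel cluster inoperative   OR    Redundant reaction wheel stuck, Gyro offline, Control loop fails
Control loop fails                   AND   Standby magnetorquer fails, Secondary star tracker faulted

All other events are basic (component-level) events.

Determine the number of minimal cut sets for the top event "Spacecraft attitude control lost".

Control loop fails [AND]: one cut set from each child combined → 1 × 1 = 1 cut set(s).
Reaction-wheel cluster inoperative [OR]: union of children's cut sets → 3 cut set(s).
Momentum path down [OR]: union of children's cut sets → 4 cut set(s).
Thruster branch fails [AND]: one cut set from each child combined → 1 × 4 = 4 cut set(s).
Spacecraft attitude control lost [AND]: one cut set from each child combined → 3 × 4 = 12 cut set(s).

12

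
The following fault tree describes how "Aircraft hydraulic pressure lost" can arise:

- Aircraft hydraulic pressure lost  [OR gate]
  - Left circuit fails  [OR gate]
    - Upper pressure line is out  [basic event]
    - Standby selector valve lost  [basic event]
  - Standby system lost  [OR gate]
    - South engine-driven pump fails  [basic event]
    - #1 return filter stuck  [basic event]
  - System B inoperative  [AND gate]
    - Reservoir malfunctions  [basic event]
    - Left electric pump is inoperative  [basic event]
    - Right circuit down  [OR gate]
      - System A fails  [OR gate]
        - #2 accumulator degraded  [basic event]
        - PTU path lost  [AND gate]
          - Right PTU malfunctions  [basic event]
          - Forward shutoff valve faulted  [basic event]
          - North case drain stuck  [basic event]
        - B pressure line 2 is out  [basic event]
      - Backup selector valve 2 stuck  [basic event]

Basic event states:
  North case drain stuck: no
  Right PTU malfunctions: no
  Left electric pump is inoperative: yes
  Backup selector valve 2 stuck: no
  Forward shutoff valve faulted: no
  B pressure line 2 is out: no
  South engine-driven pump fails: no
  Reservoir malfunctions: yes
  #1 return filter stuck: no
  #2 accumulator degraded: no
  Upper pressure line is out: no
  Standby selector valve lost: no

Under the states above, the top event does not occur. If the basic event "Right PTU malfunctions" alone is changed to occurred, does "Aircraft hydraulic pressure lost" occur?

Counterfactual: set "Right PTU malfunctions" to occurred.
Left circuit fails [OR]: Upper pressure line is out=not, Standby selector valve lost=not → no input occurs → does not occur.
Standby system lost [OR]: South engine-driven pump fails=not, #1 return filter stuck=not → no input occurs → does not occur.
PTU path lost [AND]: Right PTU malfunctions=occurs, Forward shutoff valve faulted=not, North case drain stuck=not → not all inputs occur → does not occur.
System A fails [OR]: #2 accumulator degraded=not, PTU path lost=not, B pressure line 2 is out=not → no input occurs → does not occur.
Right circuit down [OR]: System A fails=not, Backup selector valve 2 stuck=not → no input occurs → does not occur.
System B inoperative [AND]: Reservoir malfunctions=occurs, Left electric pump is inoperative=occurs, Right circuit down=not → not all inputs occur → does not occur.
Aircraft hydraulic pressure lost [OR]: Left circuit fails=not, Standby system lost=not, System B inoperative=not → no input occurs → does not occur.

No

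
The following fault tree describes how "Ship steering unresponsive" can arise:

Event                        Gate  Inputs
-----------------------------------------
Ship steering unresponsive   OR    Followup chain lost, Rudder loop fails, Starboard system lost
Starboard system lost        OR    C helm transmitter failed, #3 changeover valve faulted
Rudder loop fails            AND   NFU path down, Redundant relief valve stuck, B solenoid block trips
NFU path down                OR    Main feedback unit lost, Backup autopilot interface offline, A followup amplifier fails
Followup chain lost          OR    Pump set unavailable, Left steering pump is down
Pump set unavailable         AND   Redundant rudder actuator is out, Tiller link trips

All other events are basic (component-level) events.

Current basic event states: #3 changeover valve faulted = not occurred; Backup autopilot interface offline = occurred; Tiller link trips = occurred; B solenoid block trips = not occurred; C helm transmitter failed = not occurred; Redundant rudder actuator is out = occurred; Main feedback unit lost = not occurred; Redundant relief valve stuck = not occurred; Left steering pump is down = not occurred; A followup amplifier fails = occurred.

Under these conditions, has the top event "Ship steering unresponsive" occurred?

Yes

Pump set unavailable [AND]: Redundant rudder actuator is out=occurs, Tiller link trips=occurs → all inputs occur → occurs.
Followup chain lost [OR]: Pump set unavailable=occurs, Left steering pump is down=not → at least one input occurs → occurs.
NFU path down [OR]: Main feedback unit lost=not, Backup autopilot interface offline=occurs, A followup amplifier fails=occurs → at least one input occurs → occurs.
Rudder loop fails [AND]: NFU path down=occurs, Redundant relief valve stuck=not, B solenoid block trips=not → not all inputs occur → does not occur.
Starboard system lost [OR]: C helm transmitter failed=not, #3 changeover valve faulted=not → no input occurs → does not occur.
Ship steering unresponsive [OR]: Followup chain lost=occurs, Rudder loop fails=not, Starboard system lost=not → at least one input occurs → occurs.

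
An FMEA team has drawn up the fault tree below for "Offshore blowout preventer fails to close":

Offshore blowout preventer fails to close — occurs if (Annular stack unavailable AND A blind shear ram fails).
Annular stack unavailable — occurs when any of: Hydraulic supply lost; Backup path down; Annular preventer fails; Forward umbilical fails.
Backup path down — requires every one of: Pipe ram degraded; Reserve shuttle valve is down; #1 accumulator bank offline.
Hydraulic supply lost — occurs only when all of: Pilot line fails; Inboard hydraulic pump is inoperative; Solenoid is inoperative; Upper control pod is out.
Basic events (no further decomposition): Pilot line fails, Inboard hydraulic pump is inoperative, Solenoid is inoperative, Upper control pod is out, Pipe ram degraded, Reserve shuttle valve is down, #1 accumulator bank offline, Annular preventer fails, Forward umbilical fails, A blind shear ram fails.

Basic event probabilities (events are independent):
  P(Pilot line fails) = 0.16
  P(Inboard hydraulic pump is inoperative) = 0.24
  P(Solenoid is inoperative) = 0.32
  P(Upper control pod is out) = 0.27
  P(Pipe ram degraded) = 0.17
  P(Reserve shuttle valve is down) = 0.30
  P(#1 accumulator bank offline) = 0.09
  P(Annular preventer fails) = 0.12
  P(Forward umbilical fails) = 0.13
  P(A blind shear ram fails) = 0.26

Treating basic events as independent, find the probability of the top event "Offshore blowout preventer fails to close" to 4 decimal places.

0.0625

P(Hydraulic supply lost) [AND] = 0.16 × 0.24 × 0.32 × 0.27 = 0.003318
P(Backup path down) [AND] = 0.17 × 0.30 × 0.09 = 0.004590
P(Annular stack unavailable) [OR] = 1 − (1−0.003318) × (1−0.004590) × (1−0.12) × (1−0.13) = 0.240443
P(Offshore blowout preventer fails to close) [AND] = 0.240443 × 0.26 = 0.062515
Rounded to 4 decimal places: P(Offshore blowout preventer fails to close) ≈ 0.0625.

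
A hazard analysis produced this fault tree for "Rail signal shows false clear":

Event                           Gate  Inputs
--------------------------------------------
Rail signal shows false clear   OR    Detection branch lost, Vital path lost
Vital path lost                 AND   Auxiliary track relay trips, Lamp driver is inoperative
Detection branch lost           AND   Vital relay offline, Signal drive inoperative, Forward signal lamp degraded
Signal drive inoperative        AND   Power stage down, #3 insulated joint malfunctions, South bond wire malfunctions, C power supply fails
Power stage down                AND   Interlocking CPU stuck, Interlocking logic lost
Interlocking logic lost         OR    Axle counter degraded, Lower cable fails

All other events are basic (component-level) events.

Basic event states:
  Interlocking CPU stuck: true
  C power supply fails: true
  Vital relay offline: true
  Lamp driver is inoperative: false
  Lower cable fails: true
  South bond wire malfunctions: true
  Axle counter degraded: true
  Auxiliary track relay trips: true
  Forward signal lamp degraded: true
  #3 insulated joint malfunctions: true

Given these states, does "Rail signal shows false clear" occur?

Yes

Interlocking logic lost [OR]: Axle counter degraded=occurs, Lower cable fails=occurs → at least one input occurs → occurs.
Power stage down [AND]: Interlocking CPU stuck=occurs, Interlocking logic lost=occurs → all inputs occur → occurs.
Signal drive inoperative [AND]: Power stage down=occurs, #3 insulated joint malfunctions=occurs, South bond wire malfunctions=occurs, C power supply fails=occurs → all inputs occur → occurs.
Detection branch lost [AND]: Vital relay offline=occurs, Signal drive inoperative=occurs, Forward signal lamp degraded=occurs → all inputs occur → occurs.
Vital path lost [AND]: Auxiliary track relay trips=occurs, Lamp driver is inoperative=not → not all inputs occur → does not occur.
Rail signal shows false clear [OR]: Detection branch lost=occurs, Vital path lost=not → at least one input occurs → occurs.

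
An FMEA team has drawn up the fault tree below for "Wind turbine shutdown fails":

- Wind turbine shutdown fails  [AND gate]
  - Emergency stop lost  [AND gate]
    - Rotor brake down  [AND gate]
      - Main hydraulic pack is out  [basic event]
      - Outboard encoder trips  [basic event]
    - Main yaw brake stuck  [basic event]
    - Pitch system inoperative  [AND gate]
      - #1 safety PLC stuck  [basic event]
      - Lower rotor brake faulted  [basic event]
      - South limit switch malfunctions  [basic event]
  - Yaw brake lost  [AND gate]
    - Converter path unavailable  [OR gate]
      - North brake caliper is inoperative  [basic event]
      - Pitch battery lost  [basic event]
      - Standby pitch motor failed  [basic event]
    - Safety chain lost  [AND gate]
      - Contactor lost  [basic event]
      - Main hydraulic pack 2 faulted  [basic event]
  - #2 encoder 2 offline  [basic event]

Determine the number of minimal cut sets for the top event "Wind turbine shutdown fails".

3

Rotor brake down [AND]: one cut set from each child combined → 1 × 1 = 1 cut set(s).
Pitch system inoperative [AND]: one cut set from each child combined → 1 × 1 × 1 = 1 cut set(s).
Emergency stop lost [AND]: one cut set from each child combined → 1 × 1 × 1 = 1 cut set(s).
Converter path unavailable [OR]: union of children's cut sets → 3 cut set(s).
Safety chain lost [AND]: one cut set from each child combined → 1 × 1 = 1 cut set(s).
Yaw brake lost [AND]: one cut set from each child combined → 3 × 1 = 3 cut set(s).
Wind turbine shutdown fails [AND]: one cut set from each child combined → 1 × 3 × 1 = 3 cut set(s).
Minimal cut sets: {#1 safety PLC stuck, #2 encoder 2 offline, Contactor lost, Lower rotor brake faulted, Main hydraulic pack 2 faulted, Main hydraulic pack is out, Main yaw brake stuck, North brake caliper is inoperative, Outboard encoder trips, South limit switch malfunctions}; {#1 safety PLC stuck, #2 encoder 2 offline, Contactor lost, Lower rotor brake faulted, Main hydraulic pack 2 faulted, Main hydraulic pack is out, Main yaw brake stuck, Outboard encoder trips, Pitch battery lost, South limit switch malfunctions}; {#1 safety PLC stuck, #2 encoder 2 offline, Contactor lost, Lower rotor brake faulted, Main hydraulic pack 2 faulted, Main hydraulic pack is out, Main yaw brake stuck, Outboard encoder trips, South limit switch malfunctions, Standby pitch motor failed}.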